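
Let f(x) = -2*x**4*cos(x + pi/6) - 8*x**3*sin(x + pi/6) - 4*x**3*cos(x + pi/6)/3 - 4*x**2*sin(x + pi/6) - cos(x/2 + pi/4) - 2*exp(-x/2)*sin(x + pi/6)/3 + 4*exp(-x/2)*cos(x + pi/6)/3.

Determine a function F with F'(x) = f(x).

Integrate term by term and add the pieces.
Check: d/dx[2*(-3*x**4 - 2*x**3 + 2*exp(-x/2))*sin(x + pi/6)/3 - 2*sin(x/2 + pi/4)] = (-6*x**4*exp(x/2)*cos(x + pi/6) - 24*x**3*exp(x/2)*sin(x + pi/6) - 4*x**3*exp(x/2)*cos(x + pi/6) - 12*x**2*exp(x/2)*sin(x + pi/6) - 3*exp(x/2)*cos(x/2 + pi/4) - 2*sin(x + pi/6) + 4*cos(x + pi/6))*exp(-x/2)/3, which equals f(x).

An antiderivative is F(x) = 2*(-3*x**4 - 2*x**3 + 2*exp(-x/2))*sin(x + pi/6)/3 - 2*sin(x/2 + pi/4).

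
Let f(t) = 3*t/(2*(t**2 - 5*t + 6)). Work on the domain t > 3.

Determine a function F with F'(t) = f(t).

An antiderivative is F(t) = 9*log(t - 3)/2 - 3*log(t - 2).

Factor the denominator (2*(t - 3)*(t - 2)) and decompose: f = -3/(t - 2) + 9/(2*(t - 3)); each piece integrates to a log, atan, or power term.
Check: d/dt[9*log(t - 3)/2 - 3*log(t - 2)] = 3*t/(2*t**2 - 10*t + 12), which equals f(t).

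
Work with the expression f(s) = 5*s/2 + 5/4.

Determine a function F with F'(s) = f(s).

Recover f(s) by differentiating a candidate F(s); any mismatch rules it out.
Check: d/ds[(5*s**2 + 5*s - 3)/4] = 5*s/2 + 5/4 = f(s).

An antiderivative is F(s) = (5*s**2 + 5*s - 3)/4.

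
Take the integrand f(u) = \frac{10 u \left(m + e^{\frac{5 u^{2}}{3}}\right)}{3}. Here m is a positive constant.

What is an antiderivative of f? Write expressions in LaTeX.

An antiderivative is F(u) = \frac{5 m u^{2}}{3} + e^{\frac{5 u^{2}}{3}}.

For F(u) to be correct the identity F'(u) - f(u) = 0 must hold.
Check: d/du[\frac{5 m u^{2}}{3} + e^{\frac{5 u^{2}}{3}}] = \frac{10 m u}{3} + \frac{10 u e^{\frac{5 u^{2}}{3}}}{3}, which equals f(u).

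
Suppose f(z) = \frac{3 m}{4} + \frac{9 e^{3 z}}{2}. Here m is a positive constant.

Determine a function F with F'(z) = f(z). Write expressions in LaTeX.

An antiderivative is F(z) = \frac{3 m z}{4} + \frac{3 e^{3 z}}{2}.

For F(z) to be correct the identity F'(z) - f(z) = 0 must hold.
Check: d/dz[\frac{3 m z}{4} + \frac{3 e^{3 z}}{2}] = \frac{3 m}{4} + \frac{9 e^{3 z}}{2} = f(z).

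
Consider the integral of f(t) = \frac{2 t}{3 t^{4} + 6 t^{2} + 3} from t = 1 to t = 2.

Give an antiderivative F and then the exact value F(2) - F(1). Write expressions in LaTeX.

Antiderivative: F(t) = - \frac{2}{6 t^{2} + 6}; value = \frac{1}{10}

The substitution u = 2 t^{2} + 2 works: f is exactly (dF/du)*(du/dt) for that inner function.
F(t) = - \frac{2}{6 t^{2} + 6} is an antiderivative of f.
Check: d/dt[- \frac{2}{6 t^{2} + 6}] = \frac{2 t}{3 t^{4} + 6 t^{2} + 3} = f(t).
F(2) = - \frac{1}{15}; F(1) = - \frac{1}{6}.
Integral = F(2) - F(1) = \frac{1}{10}.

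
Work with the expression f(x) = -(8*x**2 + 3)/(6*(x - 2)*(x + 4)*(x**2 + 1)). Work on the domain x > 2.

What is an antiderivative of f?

An antiderivative is F(x) = -(119*log(x - 2) - 131*log(x + 4) + 6*log(x**2 + 1) + 54*atan(x))/612.

The denominator factors as 6*(x - 2)*(x + 4)*(x**2 + 1); partial fractions split f into directly integrable pieces: -(2*x + 9)/(102*(x**2 + 1)) + 131/(612*(x + 4)) - 7/(36*(x - 2)).
Check: d/dx[-(119*log(x - 2) - 131*log(x + 4) + 6*log(x**2 + 1) + 54*atan(x))/612] = (-8*x**2 - 3)/(6*x**4 + 12*x**3 - 42*x**2 + 12*x - 48), which equals f(x).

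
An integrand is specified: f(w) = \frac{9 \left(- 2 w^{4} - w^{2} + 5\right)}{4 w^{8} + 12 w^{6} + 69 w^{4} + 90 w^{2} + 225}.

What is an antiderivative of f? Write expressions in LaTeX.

Recognize the product-rule pattern: f = u'v + uv' with u = w, v = \frac{1}{\frac{2 w^{4}}{3} + w^{2} + 5}, so integration by parts undoes it.
Check: d/dw[\frac{3 w}{2 w^{4} + 3 w^{2} + 15}] = \frac{- 18 w^{4} - 9 w^{2} + 45}{4 w^{8} + 12 w^{6} + 69 w^{4} + 90 w^{2} + 225}, which equals f(w).

An antiderivative is F(w) = \frac{3 w}{2 w^{4} + 3 w^{2} + 15}.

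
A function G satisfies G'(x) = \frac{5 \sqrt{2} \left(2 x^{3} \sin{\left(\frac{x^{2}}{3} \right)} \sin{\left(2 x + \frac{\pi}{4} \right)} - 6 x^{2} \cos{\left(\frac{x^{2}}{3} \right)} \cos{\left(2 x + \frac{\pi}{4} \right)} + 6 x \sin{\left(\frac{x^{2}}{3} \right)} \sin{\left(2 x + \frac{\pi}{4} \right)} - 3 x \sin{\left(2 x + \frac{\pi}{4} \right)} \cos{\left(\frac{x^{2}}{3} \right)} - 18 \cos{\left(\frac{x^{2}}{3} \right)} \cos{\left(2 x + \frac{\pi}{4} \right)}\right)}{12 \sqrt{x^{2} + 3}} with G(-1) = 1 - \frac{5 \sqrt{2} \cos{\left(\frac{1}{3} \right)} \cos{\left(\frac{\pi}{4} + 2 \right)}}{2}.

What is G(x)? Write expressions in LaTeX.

G(x) = - \frac{5 \sqrt{2 x^{2} + 6} \sin{\left(2 x + \frac{\pi}{4} \right)} \cos{\left(\frac{x^{2}}{3} \right)}}{4} + 1

Check a candidate G(x) by differentiating: d/dx[G] must match the given G'(x).
A general antiderivative is - \frac{5 \sqrt{2 x^{2} + 6} \sin{\left(2 x + \frac{\pi}{4} \right)} \cos{\left(\frac{x^{2}}{3} \right)}}{4} + C.
The condition gives C = 1 - \frac{5 \sqrt{2} \cos{\left(\frac{1}{3} \right)} \cos{\left(\frac{\pi}{4} + 2 \right)}}{2} - (- \frac{5 \sqrt{2} \cos{\left(\frac{1}{3} \right)} \cos{\left(\frac{\pi}{4} + 2 \right)}}{2}) = 1.
So G(x) = - \frac{5 \sqrt{2 x^{2} + 6} \sin{\left(2 x + \frac{\pi}{4} \right)} \cos{\left(\frac{x^{2}}{3} \right)}}{4} + 1.
Check: d/dx[- \frac{5 \sqrt{2 x^{2} + 6} \sin{\left(2 x + \frac{\pi}{4} \right)} \cos{\left(\frac{x^{2}}{3} \right)}}{4} + 1] = \frac{10 \sqrt{2} x^{3} \sin{\left(\frac{x^{2}}{3} \right)} \sin{\left(2 x + \frac{\pi}{4} \right)} - 30 \sqrt{2} x^{2} \cos{\left(\frac{x^{2}}{3} \right)} \cos{\left(2 x + \frac{\pi}{4} \right)} + 30 \sqrt{2} x \sin{\left(\frac{x^{2}}{3} \right)} \sin{\left(2 x + \frac{\pi}{4} \right)} - 15 \sqrt{2} x \sin{\left(2 x + \frac{\pi}{4} \right)} \cos{\left(\frac{x^{2}}{3} \right)} - 90 \sqrt{2} \cos{\left(\frac{x^{2}}{3} \right)} \cos{\left(2 x + \frac{\pi}{4} \right)}}{12 \sqrt{x^{2} + 3}}, which equals G'(x).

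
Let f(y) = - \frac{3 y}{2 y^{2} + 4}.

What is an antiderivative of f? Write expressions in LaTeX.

An antiderivative is F(y) = - \frac{3 \log{\left(y^{2} + 2 \right)}}{4}.

The substitution u = y^{2} + 2 works: f is exactly (dF/du)*(du/dy) for that inner function.
Check: d/dy[- \frac{3 \log{\left(y^{2} + 2 \right)}}{4}] = - \frac{3 y}{2 y^{2} + 4} = f(y).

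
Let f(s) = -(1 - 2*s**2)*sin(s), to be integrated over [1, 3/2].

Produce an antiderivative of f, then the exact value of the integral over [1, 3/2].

Antiderivative: F(s) = -2*s**2*cos(s) + 4*s*sin(s) + 5*cos(s); value = -4*sin(1) - 3*cos(1) + cos(3/2)/2 + 6*sin(3/2)

A candidate is checked by its d/ds: the result must match f(s).
F(s) = -2*s**2*cos(s) + 4*s*sin(s) + 5*cos(s) is an antiderivative of f.
Check: d/ds[-2*s**2*cos(s) + 4*s*sin(s) + 5*cos(s)] = 2*s**2*sin(s) - sin(s), which equals f(s).
F(3/2) = cos(3/2)/2 + 6*sin(3/2); F(1) = 3*cos(1) + 4*sin(1).
Integral = F(3/2) - F(1) = -4*sin(1) - 3*cos(1) + cos(3/2)/2 + 6*sin(3/2).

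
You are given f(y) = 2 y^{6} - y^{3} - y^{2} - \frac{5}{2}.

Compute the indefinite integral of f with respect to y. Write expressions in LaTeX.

F(y) = \frac{2 y^{7}}{7} - \frac{y^{4}}{4} - \frac{y^{3}}{3} - \frac{5 y}{2} + C

The integrand splits into summands that can be handled one at a time.
Check: d/dy[\frac{2 y^{7}}{7} - \frac{y^{4}}{4} - \frac{y^{3}}{3} - \frac{5 y}{2}] = 2 y^{6} - y^{3} - y^{2} - \frac{5}{2} = f(y).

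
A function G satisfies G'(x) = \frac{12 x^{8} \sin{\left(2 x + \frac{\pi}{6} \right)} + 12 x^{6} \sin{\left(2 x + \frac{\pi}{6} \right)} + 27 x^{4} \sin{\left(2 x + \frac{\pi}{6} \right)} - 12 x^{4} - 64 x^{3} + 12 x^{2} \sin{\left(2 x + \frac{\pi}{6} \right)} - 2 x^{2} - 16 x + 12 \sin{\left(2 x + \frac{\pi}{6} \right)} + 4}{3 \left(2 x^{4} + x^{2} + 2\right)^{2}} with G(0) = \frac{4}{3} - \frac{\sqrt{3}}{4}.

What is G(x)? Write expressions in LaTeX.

G(x) = \frac{4 x - 3 \left(2 x^{4} + x^{2} + 2\right) \cos{\left(2 x + \frac{\pi}{6} \right)} + 16}{6 \left(2 x^{4} + x^{2} + 2\right)}

Whatever form G(x) takes, its d/dx must return the stated G'(x).
A general antiderivative is \frac{\frac{x}{3} + \frac{4}{3}}{x^{4} + \frac{x^{2}}{2} + 1} - \frac{\cos{\left(2 x + \frac{\pi}{6} \right)}}{2} + C.
The condition gives C = \frac{4}{3} - \frac{\sqrt{3}}{4} - (\frac{4}{3} - \frac{\sqrt{3}}{4}) = 0.
So G(x) = \frac{4 x - 3 \left(2 x^{4} + x^{2} + 2\right) \cos{\left(2 x + \frac{\pi}{6} \right)} + 16}{6 \left(2 x^{4} + x^{2} + 2\right)}.
Check: d/dx[\frac{4 x - 3 \left(2 x^{4} + x^{2} + 2\right) \cos{\left(2 x + \frac{\pi}{6} \right)} + 16}{6 \left(2 x^{4} + x^{2} + 2\right)}] = \frac{12 x^{8} \sin{\left(2 x + \frac{\pi}{6} \right)} + 12 x^{6} \sin{\left(2 x + \frac{\pi}{6} \right)} + 27 x^{4} \sin{\left(2 x + \frac{\pi}{6} \right)} - 12 x^{4} - 64 x^{3} + 12 x^{2} \sin{\left(2 x + \frac{\pi}{6} \right)} - 2 x^{2} - 16 x + 12 \sin{\left(2 x + \frac{\pi}{6} \right)} + 4}{12 x^{8} + 12 x^{6} + 27 x^{4} + 12 x^{2} + 12}, which equals G'(x).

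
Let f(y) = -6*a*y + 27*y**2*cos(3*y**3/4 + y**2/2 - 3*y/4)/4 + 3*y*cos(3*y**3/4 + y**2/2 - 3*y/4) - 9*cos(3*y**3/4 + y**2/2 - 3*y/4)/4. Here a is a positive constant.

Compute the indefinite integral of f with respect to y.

Integrate term by term and add the pieces.
Check: d/dy[-3*a*y**2 + 3*sin(3*y**3/4 + y**2/2 - 3*y/4)] = -6*a*y + 27*y**2*cos(3*y**3/4 + y**2/2 - 3*y/4)/4 + 3*y*cos(3*y**3/4 + y**2/2 - 3*y/4) - 9*cos(3*y**3/4 + y**2/2 - 3*y/4)/4 = f(y).

F(y) = -3*a*y**2 + 3*sin(3*y**3/4 + y**2/2 - 3*y/4) + C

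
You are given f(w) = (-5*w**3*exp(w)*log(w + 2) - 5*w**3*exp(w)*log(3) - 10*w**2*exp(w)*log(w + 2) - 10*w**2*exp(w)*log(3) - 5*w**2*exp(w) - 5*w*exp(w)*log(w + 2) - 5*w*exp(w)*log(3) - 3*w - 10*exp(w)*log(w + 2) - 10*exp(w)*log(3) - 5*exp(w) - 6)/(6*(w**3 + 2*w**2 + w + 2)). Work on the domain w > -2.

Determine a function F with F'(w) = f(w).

An antiderivative F(w) passes only if d/dw[F] lands on f(w) exactly.
Check: d/dw[-5*exp(w)*log(w + 2)/6 - 5*exp(w)*log(3)/6 - atan(w)/2] = (-5*w**3*exp(w)*log(w + 2) - 5*w**3*exp(w)*log(3) - 10*w**2*exp(w)*log(w + 2) - 10*w**2*exp(w)*log(3) - 5*w**2*exp(w) - 5*w*exp(w)*log(w + 2) - 5*w*exp(w)*log(3) - 3*w - 10*exp(w)*log(w + 2) - 10*exp(w)*log(3) - 5*exp(w) - 6)/(6*w**3 + 12*w**2 + 6*w + 12), which equals f(w).

An antiderivative is F(w) = -5*exp(w)*log(w + 2)/6 - 5*exp(w)*log(3)/6 - atan(w)/2.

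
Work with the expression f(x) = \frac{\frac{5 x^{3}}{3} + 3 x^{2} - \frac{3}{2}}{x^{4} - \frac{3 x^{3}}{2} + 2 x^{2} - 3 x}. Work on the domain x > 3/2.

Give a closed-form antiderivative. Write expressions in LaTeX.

An antiderivative is F(x) = \frac{102 \log{\left(x \right)} + 348 \log{\left(x - \frac{3}{2} \right)} - 55 \log{\left(x^{2} + 2 \right)} + 300 \sqrt{2} \operatorname{atan}{\left(\frac{\sqrt{2} x}{2} \right)}}{204}.

The denominator factors as 3 x \left(2 x - 3\right) \left(x^{2} + 2\right); partial fractions split f into directly integrable pieces: - \frac{5 \left(11 x - 60\right)}{102 \left(x^{2} + 2\right)} + \frac{58}{17 \left(2 x - 3\right)} + \frac{1}{2 x}.
Check: d/dx[\frac{102 \log{\left(x \right)} + 348 \log{\left(x - \frac{3}{2} \right)} - 55 \log{\left(x^{2} + 2 \right)} + 300 \sqrt{2} \operatorname{atan}{\left(\frac{\sqrt{2} x}{2} \right)}}{204}] = \frac{10 x^{3} + 18 x^{2} - 9}{6 x^{4} - 9 x^{3} + 12 x^{2} - 18 x}, which equals f(x).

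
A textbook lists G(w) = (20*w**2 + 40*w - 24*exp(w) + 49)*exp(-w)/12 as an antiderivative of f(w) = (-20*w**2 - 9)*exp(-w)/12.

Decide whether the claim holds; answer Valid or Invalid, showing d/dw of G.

d/dw[G] = (-20*w**2 - 9)*exp(-w)/12
This equals f(w) exactly, so the claim holds.

Valid - differentiating G returns exactly f.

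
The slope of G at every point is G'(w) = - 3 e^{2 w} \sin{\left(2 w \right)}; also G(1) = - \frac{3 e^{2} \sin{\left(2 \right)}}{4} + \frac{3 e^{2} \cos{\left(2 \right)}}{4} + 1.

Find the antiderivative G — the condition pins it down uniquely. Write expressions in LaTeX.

G(w) = - \frac{3 e^{2 w} \sin{\left(2 w \right)}}{4} + \frac{3 e^{2 w} \cos{\left(2 w \right)}}{4} + 1

A first test for any G(w): its w-derivative must equal the given G'(w).
A general antiderivative is - \frac{3 e^{2 w} \sin{\left(2 w \right)}}{4} + \frac{3 e^{2 w} \cos{\left(2 w \right)}}{4} + C.
The condition gives C = - \frac{3 e^{2} \sin{\left(2 \right)}}{4} + \frac{3 e^{2} \cos{\left(2 \right)}}{4} + 1 - (- \frac{3 e^{2} \sin{\left(2 \right)}}{4} + \frac{3 e^{2} \cos{\left(2 \right)}}{4}) = 1.
So G(w) = - \frac{3 e^{2 w} \sin{\left(2 w \right)}}{4} + \frac{3 e^{2 w} \cos{\left(2 w \right)}}{4} + 1.
Check: d/dw[- \frac{3 e^{2 w} \sin{\left(2 w \right)}}{4} + \frac{3 e^{2 w} \cos{\left(2 w \right)}}{4} + 1] = - 3 e^{2 w} \sin{\left(2 w \right)} = G'(w).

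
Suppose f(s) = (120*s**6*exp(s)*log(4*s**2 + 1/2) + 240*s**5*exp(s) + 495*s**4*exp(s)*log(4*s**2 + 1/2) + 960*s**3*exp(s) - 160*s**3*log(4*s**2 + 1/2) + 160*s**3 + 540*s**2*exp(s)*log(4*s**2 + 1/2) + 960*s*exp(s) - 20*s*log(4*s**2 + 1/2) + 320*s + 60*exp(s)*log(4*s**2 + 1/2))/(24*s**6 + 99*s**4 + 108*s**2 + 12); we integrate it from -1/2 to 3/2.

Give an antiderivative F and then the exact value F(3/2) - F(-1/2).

Antiderivative: F(s) = 5*exp(s)*log(4*s**2 + 1/2) + 10*log(4*s**2 + 1/2)/(3*s**2 + 6); value = -5*exp(-1/2)*log(3/2) - 40*log(3/2)/27 + 40*log(19/2)/51 + 5*exp(3/2)*log(19/2)

Recognize the product-rule pattern: f = u'v + uv' with u = 5*exp(s) + 10/(3*(s**2 + 2)), v = log(4*s**2 + 1/2), so integration by parts undoes it.
F(s) = 5*exp(s)*log(4*s**2 + 1/2) + 10*log(4*s**2 + 1/2)/(3*s**2 + 6) is an antiderivative of f.
Check: d/ds[5*exp(s)*log(4*s**2 + 1/2) + 10*log(4*s**2 + 1/2)/(3*s**2 + 6)] = (120*s**6*exp(s)*log(4*s**2 + 1/2) + 240*s**5*exp(s) + 495*s**4*exp(s)*log(4*s**2 + 1/2) + 960*s**3*exp(s) - 160*s**3*log(4*s**2 + 1/2) + 160*s**3 + 540*s**2*exp(s)*log(4*s**2 + 1/2) + 960*s*exp(s) - 20*s*log(4*s**2 + 1/2) + 320*s + 60*exp(s)*log(4*s**2 + 1/2))/(24*s**6 + 99*s**4 + 108*s**2 + 12) = f(s).
F(3/2) = 40*log(19/2)/51 + 5*exp(3/2)*log(19/2); F(-1/2) = 40*log(3/2)/27 + 5*exp(-1/2)*log(3/2).
Integral = F(3/2) - F(-1/2) = -5*exp(-1/2)*log(3/2) - 40*log(3/2)/27 + 40*log(19/2)/51 + 5*exp(3/2)*log(19/2).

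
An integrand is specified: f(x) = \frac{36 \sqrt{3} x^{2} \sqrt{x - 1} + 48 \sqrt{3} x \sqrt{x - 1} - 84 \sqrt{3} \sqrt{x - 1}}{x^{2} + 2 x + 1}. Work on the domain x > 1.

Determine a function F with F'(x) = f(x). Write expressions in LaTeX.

An antiderivative is F(x) = \frac{24 \sqrt{3} \left(x - 1\right)^{\frac{5}{2}}}{x + 1}.

Recognize the product-rule pattern: f = u'v + uv' with u = 8 \left(3 x - 3\right)^{\frac{5}{2}}, v = \frac{1}{3 x + 3}, so integration by parts undoes it.
Check: d/dx[\frac{24 \sqrt{3} \left(x - 1\right)^{\frac{5}{2}}}{x + 1}] = \frac{36 \sqrt{3} x^{2} \sqrt{x - 1} + 48 \sqrt{3} x \sqrt{x - 1} - 84 \sqrt{3} \sqrt{x - 1}}{x^{2} + 2 x + 1} = f(x).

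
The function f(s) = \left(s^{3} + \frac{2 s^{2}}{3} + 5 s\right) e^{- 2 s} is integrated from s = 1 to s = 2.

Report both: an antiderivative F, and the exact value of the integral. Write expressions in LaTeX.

Antiderivative: F(s) = \frac{\left(- 12 s^{3} - 26 s^{2} - 86 s - 43\right) e^{- 2 s}}{24}; value = - \frac{415}{24 e^{4}} + \frac{167}{24 e^{2}}

Recognize the product-rule pattern: f = u'v + uv' with u = - \frac{s^{3}}{2} - \frac{13 s^{2}}{12} - \frac{43 s}{12} - \frac{43}{24}, v = e^{- 2 s}, so integration by parts undoes it.
F(s) = \frac{\left(- 12 s^{3} - 26 s^{2} - 86 s - 43\right) e^{- 2 s}}{24} is an antiderivative of f.
Check: d/ds[\frac{\left(- 12 s^{3} - 26 s^{2} - 86 s - 43\right) e^{- 2 s}}{24}] = \frac{\left(3 s^{3} + 2 s^{2} + 15 s\right) e^{- 2 s}}{3}, which equals f(s).
F(2) = - \frac{415}{24 e^{4}}; F(1) = - \frac{167}{24 e^{2}}.
Integral = F(2) - F(1) = - \frac{415}{24 e^{4}} + \frac{167}{24 e^{2}}.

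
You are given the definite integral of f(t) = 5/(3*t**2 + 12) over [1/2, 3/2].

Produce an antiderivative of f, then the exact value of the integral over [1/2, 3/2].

Antiderivative: F(t) = 5*atan(t/2)/6; value = -5*atan(1/4)/6 + 5*atan(3/4)/6

A candidate is checked by its d/dt: the result must match f(t).
F(t) = 5*atan(t/2)/6 is an antiderivative of f.
Check: d/dt[5*atan(t/2)/6] = 5/(3*t**2 + 12) = f(t).
F(3/2) = 5*atan(3/4)/6; F(1/2) = 5*atan(1/4)/6.
Integral = F(3/2) - F(1/2) = -5*atan(1/4)/6 + 5*atan(3/4)/6.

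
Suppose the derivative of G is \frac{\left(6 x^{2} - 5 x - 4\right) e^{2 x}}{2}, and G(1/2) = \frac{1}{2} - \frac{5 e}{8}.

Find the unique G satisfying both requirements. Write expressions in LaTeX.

Recognize the product-rule pattern: G'(x) = u'v + uv' with u = \frac{3 x^{2}}{2} - \frac{11 x}{4} + \frac{3}{8}, v = e^{2 x}, so integration by parts undoes it.
A general antiderivative is \frac{\left(12 x^{2} - 22 x + 3\right) e^{2 x}}{8} + C.
The condition gives C = \frac{1}{2} - \frac{5 e}{8} - (- \frac{5 e}{8}) = \frac{1}{2}.
So G(x) = \frac{\left(12 x^{2} - 22 x + 3\right) e^{2 x} + 4}{8}.
Check: d/dx[\frac{\left(12 x^{2} - 22 x + 3\right) e^{2 x} + 4}{8}] = 3 x^{2} e^{2 x} - \frac{5 x e^{2 x}}{2} - 2 e^{2 x}, which equals G'(x).

G(x) = \frac{\left(12 x^{2} - 22 x + 3\right) e^{2 x} + 4}{8}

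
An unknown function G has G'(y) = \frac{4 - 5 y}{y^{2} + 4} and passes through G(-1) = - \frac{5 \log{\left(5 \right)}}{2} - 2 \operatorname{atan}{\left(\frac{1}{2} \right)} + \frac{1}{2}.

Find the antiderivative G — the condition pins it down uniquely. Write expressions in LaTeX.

G(y) = - \frac{5 \log{\left(y^{2} + 4 \right)}}{2} + 2 \operatorname{atan}{\left(\frac{y}{2} \right)} + \frac{1}{2}

Since d/dy undoes antidifferentiation here, G(y) must give back the stated G'(y).
A general antiderivative is - \frac{5 \log{\left(y^{2} + 4 \right)}}{2} + 2 \operatorname{atan}{\left(\frac{y}{2} \right)} + C.
The condition gives C = - \frac{5 \log{\left(5 \right)}}{2} - 2 \operatorname{atan}{\left(\frac{1}{2} \right)} + \frac{1}{2} - (- \frac{5 \log{\left(5 \right)}}{2} - 2 \operatorname{atan}{\left(\frac{1}{2} \right)}) = \frac{1}{2}.
So G(y) = - \frac{5 \log{\left(y^{2} + 4 \right)}}{2} + 2 \operatorname{atan}{\left(\frac{y}{2} \right)} + \frac{1}{2}.
Check: d/dy[- \frac{5 \log{\left(y^{2} + 4 \right)}}{2} + 2 \operatorname{atan}{\left(\frac{y}{2} \right)} + \frac{1}{2}] = \frac{4 - 5 y}{y^{2} + 4} = G'(y).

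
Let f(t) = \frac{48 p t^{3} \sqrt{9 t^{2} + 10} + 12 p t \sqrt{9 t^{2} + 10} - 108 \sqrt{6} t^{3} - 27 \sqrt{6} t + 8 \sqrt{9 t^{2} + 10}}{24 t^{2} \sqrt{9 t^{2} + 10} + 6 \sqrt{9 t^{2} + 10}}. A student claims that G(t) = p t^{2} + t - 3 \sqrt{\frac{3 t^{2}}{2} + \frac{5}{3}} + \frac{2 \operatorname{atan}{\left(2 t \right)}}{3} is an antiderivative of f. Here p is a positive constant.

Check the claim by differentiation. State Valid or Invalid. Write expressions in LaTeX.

Invalid: d/dt[G] - f = 1, which is not 0.

d/dt[G] = \frac{48 p t^{3} \sqrt{9 t^{2} + 10} + 12 p t \sqrt{9 t^{2} + 10} - 108 \sqrt{6} t^{3} + 24 t^{2} \sqrt{9 t^{2} + 10} - 27 \sqrt{6} t + 14 \sqrt{9 t^{2} + 10}}{24 t^{2} \sqrt{9 t^{2} + 10} + 6 \sqrt{9 t^{2} + 10}}
d/dt[G] - f(t) = 1 != 0.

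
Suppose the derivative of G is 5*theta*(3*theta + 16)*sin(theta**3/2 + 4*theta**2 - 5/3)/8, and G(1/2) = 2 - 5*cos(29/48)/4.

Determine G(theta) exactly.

The substitution u = theta**3/2 + 4*theta**2 - 5/3 works: G'(theta) is exactly (dG/du)*(du/dtheta) for that inner function.
A general antiderivative is -5*cos(theta**3/2 + 4*theta**2 - 5/3)/4 + C.
The condition gives C = 2 - 5*cos(29/48)/4 - (-5*cos(29/48)/4) = 2.
So G(theta) = 2 - 5*cos(theta**3/2 + 4*theta**2 - 5/3)/4.
Check: d/dtheta[2 - 5*cos(theta**3/2 + 4*theta**2 - 5/3)/4] = 15*theta**2*sin(theta**3/2 + 4*theta**2 - 5/3)/8 + 10*theta*sin(theta**3/2 + 4*theta**2 - 5/3), which equals G'(theta).

G(theta) = 2 - 5*cos(theta**3/2 + 4*theta**2 - 5/3)/4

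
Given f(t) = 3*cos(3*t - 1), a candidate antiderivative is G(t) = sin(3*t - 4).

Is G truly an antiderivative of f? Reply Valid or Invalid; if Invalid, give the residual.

d/dt[G] = 3*cos(3*t - 4)
d/dt[G] - f(t) = 3*cos(3*t - 4) - 3*cos(3*t - 1) != 0.

Invalid: d/dt[G] - f = 3*cos(3*t - 4) - 3*cos(3*t - 1), which is not 0.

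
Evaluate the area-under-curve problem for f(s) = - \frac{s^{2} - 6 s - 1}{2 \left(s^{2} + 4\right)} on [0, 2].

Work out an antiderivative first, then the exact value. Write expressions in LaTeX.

Differentiate the proposed F(s) back; it has to land on f(s) exactly.
F(s) = - \frac{s}{2} + \frac{3 \log{\left(s^{2} + 4 \right)}}{2} + \frac{5 \operatorname{atan}{\left(\frac{s}{2} \right)}}{4} is an antiderivative of f.
Check: d/ds[- \frac{s}{2} + \frac{3 \log{\left(s^{2} + 4 \right)}}{2} + \frac{5 \operatorname{atan}{\left(\frac{s}{2} \right)}}{4}] = \frac{- s^{2} + 6 s + 1}{2 s^{2} + 8}, which equals f(s).
F(2) = -1 + \frac{5 \pi}{16} + \frac{3 \log{\left(8 \right)}}{2}; F(0) = \frac{3 \log{\left(4 \right)}}{2}.
Integral = F(2) - F(0) = - \frac{3 \log{\left(4 \right)}}{2} - 1 + \frac{5 \pi}{16} + \frac{3 \log{\left(8 \right)}}{2}.

Antiderivative: F(s) = - \frac{s}{2} + \frac{3 \log{\left(s^{2} + 4 \right)}}{2} + \frac{5 \operatorname{atan}{\left(\frac{s}{2} \right)}}{4}; value = - \frac{3 \log{\left(4 \right)}}{2} - 1 + \frac{5 \pi}{16} + \frac{3 \log{\left(8 \right)}}{2}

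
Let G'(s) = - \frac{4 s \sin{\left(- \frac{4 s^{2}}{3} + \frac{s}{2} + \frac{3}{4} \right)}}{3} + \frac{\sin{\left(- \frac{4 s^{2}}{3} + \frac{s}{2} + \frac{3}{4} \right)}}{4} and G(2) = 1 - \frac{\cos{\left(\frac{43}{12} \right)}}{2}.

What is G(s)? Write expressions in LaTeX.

G'(s) matches the chain-rule pattern g'(h)*h' with inner function h(s) = - \frac{4 s^{2}}{3} + \frac{s}{2} + \frac{3}{4}; substituting u = h(s) collapses the integral.
A general antiderivative is - \frac{\cos{\left(- \frac{4 s^{2}}{3} + \frac{s}{2} + \frac{3}{4} \right)}}{2} + C.
The condition gives C = 1 - \frac{\cos{\left(\frac{43}{12} \right)}}{2} - (- \frac{\cos{\left(\frac{43}{12} \right)}}{2}) = 1.
So G(s) = 1 - \frac{\cos{\left(- \frac{4 s^{2}}{3} + \frac{s}{2} + \frac{3}{4} \right)}}{2}.
Check: d/ds[1 - \frac{\cos{\left(- \frac{4 s^{2}}{3} + \frac{s}{2} + \frac{3}{4} \right)}}{2}] = - \frac{4 s \sin{\left(- \frac{4 s^{2}}{3} + \frac{s}{2} + \frac{3}{4} \right)}}{3} + \frac{\sin{\left(- \frac{4 s^{2}}{3} + \frac{s}{2} + \frac{3}{4} \right)}}{4} = G'(s).

G(s) = 1 - \frac{\cos{\left(- \frac{4 s^{2}}{3} + \frac{s}{2} + \frac{3}{4} \right)}}{2}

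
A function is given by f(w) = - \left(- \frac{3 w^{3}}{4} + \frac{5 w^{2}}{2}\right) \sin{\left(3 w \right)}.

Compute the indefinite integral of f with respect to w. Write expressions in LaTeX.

An antiderivative F(w) passes only if d/dw[F] lands on f(w) exactly.
Check: d/dw[- \frac{27 w^{3} \cos{\left(3 w \right)} - 27 w^{2} \sin{\left(3 w \right)} - 90 w^{2} \cos{\left(3 w \right)} + 60 w \sin{\left(3 w \right)} - 18 w \cos{\left(3 w \right)} + 6 \sin{\left(3 w \right)} + 20 \cos{\left(3 w \right)}}{108}] = \frac{3 w^{3} \sin{\left(3 w \right)}}{4} - \frac{5 w^{2} \sin{\left(3 w \right)}}{2}, which equals f(w).

F(w) = - \frac{27 w^{3} \cos{\left(3 w \right)} - 27 w^{2} \sin{\left(3 w \right)} - 90 w^{2} \cos{\left(3 w \right)} + 60 w \sin{\left(3 w \right)} - 18 w \cos{\left(3 w \right)} + 6 \sin{\left(3 w \right)} + 20 \cos{\left(3 w \right)}}{108} + C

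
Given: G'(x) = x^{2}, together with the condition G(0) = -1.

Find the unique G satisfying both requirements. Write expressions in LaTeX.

G(x) = \frac{x^{3} - 3}{3}

Since d/dx undoes antidifferentiation here, G(x) must give back the stated G'(x).
A general antiderivative is \frac{x^{3}}{3} + C.
The condition gives C = -1 - (0) = -1.
So G(x) = \frac{x^{3} - 3}{3}.
Check: d/dx[\frac{x^{3} - 3}{3}] = x^{2} = G'(x).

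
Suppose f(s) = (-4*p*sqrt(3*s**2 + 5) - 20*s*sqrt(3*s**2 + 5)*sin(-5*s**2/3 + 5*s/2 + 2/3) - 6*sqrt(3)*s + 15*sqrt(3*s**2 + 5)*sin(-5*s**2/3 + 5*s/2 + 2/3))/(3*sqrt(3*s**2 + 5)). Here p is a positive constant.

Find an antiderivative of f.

An antiderivative is F(s) = -4*p*s/3 - 2*sqrt(s**2 + 5/3) - 2*cos(-5*s**2/3 + 5*s/2 + 2/3).

A candidate is checked by its d/ds: the result must match f(s).
Check: d/ds[-4*p*s/3 - 2*sqrt(s**2 + 5/3) - 2*cos(-5*s**2/3 + 5*s/2 + 2/3)] = (-4*p*sqrt(3*s**2 + 5) - 20*s*sqrt(3*s**2 + 5)*sin(-5*s**2/3 + 5*s/2 + 2/3) - 6*sqrt(3)*s + 15*sqrt(3*s**2 + 5)*sin(-5*s**2/3 + 5*s/2 + 2/3))/(3*sqrt(3*s**2 + 5)) = f(s).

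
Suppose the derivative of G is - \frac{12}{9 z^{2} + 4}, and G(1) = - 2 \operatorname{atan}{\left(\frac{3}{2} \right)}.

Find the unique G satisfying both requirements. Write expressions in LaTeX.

The proposed G(z) is checked by its d/dz: the result must match the given G'(z).
A general antiderivative is - 2 \operatorname{atan}{\left(\frac{3 z}{2} \right)} + C.
The condition gives C = - 2 \operatorname{atan}{\left(\frac{3}{2} \right)} - (- 2 \operatorname{atan}{\left(\frac{3}{2} \right)}) = 0.
So G(z) = - 2 \operatorname{atan}{\left(\frac{3 z}{2} \right)}.
Check: d/dz[- 2 \operatorname{atan}{\left(\frac{3 z}{2} \right)}] = - \frac{12}{9 z^{2} + 4} = G'(z).

G(z) = - 2 \operatorname{atan}{\left(\frac{3 z}{2} \right)}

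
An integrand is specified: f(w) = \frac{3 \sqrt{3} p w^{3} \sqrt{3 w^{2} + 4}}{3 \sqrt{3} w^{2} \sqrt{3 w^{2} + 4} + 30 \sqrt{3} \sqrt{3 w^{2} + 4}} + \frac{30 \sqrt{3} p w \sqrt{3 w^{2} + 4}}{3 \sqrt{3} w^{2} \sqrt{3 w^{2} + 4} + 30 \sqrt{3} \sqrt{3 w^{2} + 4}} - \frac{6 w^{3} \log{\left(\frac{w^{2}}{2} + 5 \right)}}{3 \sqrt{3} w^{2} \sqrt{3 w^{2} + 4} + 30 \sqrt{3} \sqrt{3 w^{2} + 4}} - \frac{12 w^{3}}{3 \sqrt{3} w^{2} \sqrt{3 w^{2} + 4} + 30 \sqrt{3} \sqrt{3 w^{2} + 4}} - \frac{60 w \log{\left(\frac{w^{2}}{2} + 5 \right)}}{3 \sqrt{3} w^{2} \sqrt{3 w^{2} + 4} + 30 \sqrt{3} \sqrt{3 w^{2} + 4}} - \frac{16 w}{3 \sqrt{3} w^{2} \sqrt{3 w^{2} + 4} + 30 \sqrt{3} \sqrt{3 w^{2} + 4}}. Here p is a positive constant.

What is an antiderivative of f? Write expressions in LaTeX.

An antiderivative is F(w) = \frac{9 p w^{2} - 4 \sqrt{3} \sqrt{3 w^{2} + 4} \log{\left(\frac{w^{2}}{2} + 5 \right)}}{18}.

Integrate term by term and add the pieces.
Check: d/dw[\frac{9 p w^{2} - 4 \sqrt{3} \sqrt{3 w^{2} + 4} \log{\left(\frac{w^{2}}{2} + 5 \right)}}{18}] = \frac{9 p w^{3} \sqrt{3 w^{2} + 4} + 90 p w \sqrt{3 w^{2} + 4} - 6 \sqrt{3} w^{3} \log{\left(\frac{w^{2}}{2} + 5 \right)} - 12 \sqrt{3} w^{3} - 60 \sqrt{3} w \log{\left(\frac{w^{2}}{2} + 5 \right)} - 16 \sqrt{3} w}{9 w^{2} \sqrt{3 w^{2} + 4} + 90 \sqrt{3 w^{2} + 4}}, which equals f(w).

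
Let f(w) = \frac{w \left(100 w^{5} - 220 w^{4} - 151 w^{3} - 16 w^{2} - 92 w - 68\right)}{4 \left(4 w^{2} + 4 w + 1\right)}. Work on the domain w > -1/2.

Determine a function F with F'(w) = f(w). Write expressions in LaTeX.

An antiderivative is F(w) = \frac{5 w^{5}}{4} - 5 w^{4} + 3 w^{3} - \frac{5 w^{2}}{2} - 3 w - \frac{3}{2 \left(2 w + 1\right)}.

Whatever form F(w) takes, F'(w) = f(w) is non-negotiable.
Check: d/dw[\frac{5 w^{5}}{4} - 5 w^{4} + 3 w^{3} - \frac{5 w^{2}}{2} - 3 w - \frac{3}{2 \left(2 w + 1\right)}] = \frac{100 w^{6} - 220 w^{5} - 151 w^{4} - 16 w^{3} - 92 w^{2} - 68 w}{16 w^{2} + 16 w + 4}, which equals f(w).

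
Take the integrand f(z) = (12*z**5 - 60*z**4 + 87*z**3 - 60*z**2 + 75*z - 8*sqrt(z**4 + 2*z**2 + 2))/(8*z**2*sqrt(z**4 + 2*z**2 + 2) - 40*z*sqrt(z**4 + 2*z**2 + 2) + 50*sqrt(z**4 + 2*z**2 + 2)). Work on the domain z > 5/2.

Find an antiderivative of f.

Recover f(z) by differentiating a candidate F(z); any mismatch rules it out.
Check: d/dz[(6*z*sqrt(z**4 + 2*z**2 + 2) - 15*sqrt(z**4 + 2*z**2 + 2) + 8)/(4*(2*z - 5))] = (12*z**5 - 60*z**4 + 87*z**3 - 60*z**2 + 75*z - 8*sqrt(z**4 + 2*z**2 + 2))/(8*z**2*sqrt(z**4 + 2*z**2 + 2) - 40*z*sqrt(z**4 + 2*z**2 + 2) + 50*sqrt(z**4 + 2*z**2 + 2)) = f(z).

An antiderivative is F(z) = (6*z*sqrt(z**4 + 2*z**2 + 2) - 15*sqrt(z**4 + 2*z**2 + 2) + 8)/(4*(2*z - 5)).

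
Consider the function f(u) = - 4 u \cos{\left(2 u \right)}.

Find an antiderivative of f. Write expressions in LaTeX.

An antiderivative is F(u) = - 2 u \sin{\left(2 u \right)} - \cos{\left(2 u \right)}.

Check any antiderivative F(u) by computing F'(u) and comparing it with f(u).
Check: d/du[- 2 u \sin{\left(2 u \right)} - \cos{\left(2 u \right)}] = - 4 u \cos{\left(2 u \right)} = f(u).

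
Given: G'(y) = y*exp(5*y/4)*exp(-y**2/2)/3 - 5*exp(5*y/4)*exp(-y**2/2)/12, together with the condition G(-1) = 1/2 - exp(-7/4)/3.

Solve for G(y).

G'(y) matches the chain-rule pattern g'(h)*h' with inner function h(y) = -y**2/2 + 5*y/4; substituting u = h(y) collapses the integral.
A general antiderivative is -exp(-y**2/2 + 5*y/4)/3 + C.
The condition gives C = 1/2 - exp(-7/4)/3 - (-exp(-7/4)/3) = 1/2.
So G(y) = -(2*exp(5*y/4)*exp(-y**2/2) - 3)/6.
Check: d/dy[-(2*exp(5*y/4)*exp(-y**2/2) - 3)/6] = (4*y*exp(5*y/4) - 5*exp(5*y/4))*exp(-y**2/2)/12, which equals G'(y).

G(y) = -(2*exp(5*y/4)*exp(-y**2/2) - 3)/6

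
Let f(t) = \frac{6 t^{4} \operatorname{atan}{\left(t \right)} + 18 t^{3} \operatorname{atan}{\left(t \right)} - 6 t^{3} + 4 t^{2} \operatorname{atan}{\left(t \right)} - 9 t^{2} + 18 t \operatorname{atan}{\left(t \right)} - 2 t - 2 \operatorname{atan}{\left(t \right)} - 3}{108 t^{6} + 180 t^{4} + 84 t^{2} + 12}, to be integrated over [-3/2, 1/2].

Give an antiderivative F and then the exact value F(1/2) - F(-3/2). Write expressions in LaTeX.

Antiderivative: F(t) = - \frac{2 t \operatorname{atan}{\left(t \right)}}{36 t^{2} + 12} - \frac{\operatorname{atan}{\left(t \right)}}{12 t^{2} + 4}; value = - \frac{4 \operatorname{atan}{\left(\frac{1}{2} \right)}}{21}

For F(t) to be correct the identity F'(t) - f(t) = 0 must hold.
F(t) = - \frac{2 t \operatorname{atan}{\left(t \right)}}{36 t^{2} + 12} - \frac{\operatorname{atan}{\left(t \right)}}{12 t^{2} + 4} is an antiderivative of f.
Check: d/dt[- \frac{2 t \operatorname{atan}{\left(t \right)}}{36 t^{2} + 12} - \frac{\operatorname{atan}{\left(t \right)}}{12 t^{2} + 4}] = \frac{6 t^{4} \operatorname{atan}{\left(t \right)} + 18 t^{3} \operatorname{atan}{\left(t \right)} - 6 t^{3} + 4 t^{2} \operatorname{atan}{\left(t \right)} - 9 t^{2} + 18 t \operatorname{atan}{\left(t \right)} - 2 t - 2 \operatorname{atan}{\left(t \right)} - 3}{108 t^{6} + 180 t^{4} + 84 t^{2} + 12} = f(t).
F(1/2) = - \frac{4 \operatorname{atan}{\left(\frac{1}{2} \right)}}{21}; F(-3/2) = 0.
Integral = F(1/2) - F(-3/2) = - \frac{4 \operatorname{atan}{\left(\frac{1}{2} \right)}}{21}.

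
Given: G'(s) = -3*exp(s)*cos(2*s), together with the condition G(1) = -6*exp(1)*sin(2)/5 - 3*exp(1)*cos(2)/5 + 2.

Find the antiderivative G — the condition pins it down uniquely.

Any candidate G(s) must reproduce the stated G'(s) exactly.
A general antiderivative is -6*exp(s)*sin(2*s)/5 - 3*exp(s)*cos(2*s)/5 + C.
The condition gives C = -6*exp(1)*sin(2)/5 - 3*exp(1)*cos(2)/5 + 2 - (-6*exp(1)*sin(2)/5 - 3*exp(1)*cos(2)/5) = 2.
So G(s) = -(6*exp(s)*sin(2*s) + 3*exp(s)*cos(2*s) - 10)/5.
Check: d/ds[-(6*exp(s)*sin(2*s) + 3*exp(s)*cos(2*s) - 10)/5] = -3*exp(s)*cos(2*s) = G'(s).

G(s) = -(6*exp(s)*sin(2*s) + 3*exp(s)*cos(2*s) - 10)/5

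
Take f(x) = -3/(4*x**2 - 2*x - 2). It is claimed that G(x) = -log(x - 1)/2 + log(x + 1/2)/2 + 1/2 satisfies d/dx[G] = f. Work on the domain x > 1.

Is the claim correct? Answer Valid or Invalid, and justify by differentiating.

d/dx[G] = -3/(4*x**2 - 2*x - 2)
This equals f(x) exactly, so the claim holds.

Valid. The derivative of G reproduces f.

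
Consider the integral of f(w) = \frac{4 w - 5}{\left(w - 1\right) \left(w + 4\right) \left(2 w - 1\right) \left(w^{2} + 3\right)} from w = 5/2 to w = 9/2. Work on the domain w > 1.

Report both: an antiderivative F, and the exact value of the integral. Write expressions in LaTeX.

Antiderivative: F(w) = - \frac{\log{\left(w - 1 \right)}}{20} + \frac{8 \log{\left(w - \frac{1}{2} \right)}}{39} - \frac{7 \log{\left(w + 4 \right)}}{285} - \frac{129 \log{\left(w^{2} + 3 \right)}}{1976} - \frac{149 \sqrt{3} \operatorname{atan}{\left(\frac{\sqrt{3} w}{3} \right)}}{2964}; value = - \frac{129 \log{\left(\frac{93}{4} \right)}}{1976} - \frac{8 \log{\left(2 \right)}}{39} - \frac{149 \sqrt{3} \operatorname{atan}{\left(\frac{3 \sqrt{3}}{2} \right)}}{2964} - \frac{\log{\left(\frac{7}{2} \right)}}{20} - \frac{7 \log{\left(\frac{17}{2} \right)}}{285} + \frac{\log{\left(\frac{3}{2} \right)}}{20} + \frac{7 \log{\left(\frac{13}{2} \right)}}{285} + \frac{149 \sqrt{3} \operatorname{atan}{\left(\frac{5 \sqrt{3}}{6} \right)}}{2964} + \frac{129 \log{\left(\frac{37}{4} \right)}}{1976} + \frac{8 \log{\left(4 \right)}}{39}

Factor the denominator (\left(w - 1\right) \left(w + 4\right) \left(2 w - 1\right) \left(w^{2} + 3\right)) and decompose: f = - \frac{129 w + 149}{988 \left(w^{2} + 3\right)} + \frac{16}{39 \left(2 w - 1\right)} - \frac{7}{285 \left(w + 4\right)} - \frac{1}{20 \left(w - 1\right)}; each piece integrates to a log, atan, or power term.
F(w) = - \frac{\log{\left(w - 1 \right)}}{20} + \frac{8 \log{\left(w - \frac{1}{2} \right)}}{39} - \frac{7 \log{\left(w + 4 \right)}}{285} - \frac{129 \log{\left(w^{2} + 3 \right)}}{1976} - \frac{149 \sqrt{3} \operatorname{atan}{\left(\frac{\sqrt{3} w}{3} \right)}}{2964} is an antiderivative of f.
Check: d/dw[- \frac{\log{\left(w - 1 \right)}}{20} + \frac{8 \log{\left(w - \frac{1}{2} \right)}}{39} - \frac{7 \log{\left(w + 4 \right)}}{285} - \frac{129 \log{\left(w^{2} + 3 \right)}}{1976} - \frac{149 \sqrt{3} \operatorname{atan}{\left(\frac{\sqrt{3} w}{3} \right)}}{2964}] = \frac{4 w - 5}{2 w^{5} + 5 w^{4} - 5 w^{3} + 19 w^{2} - 33 w + 12}, which equals f(w).
F(9/2) = - \frac{129 \log{\left(\frac{93}{4} \right)}}{1976} - \frac{149 \sqrt{3} \operatorname{atan}{\left(\frac{3 \sqrt{3}}{2} \right)}}{2964} - \frac{\log{\left(\frac{7}{2} \right)}}{20} - \frac{7 \log{\left(\frac{17}{2} \right)}}{285} + \frac{8 \log{\left(4 \right)}}{39}; F(5/2) = - \frac{129 \log{\left(\frac{37}{4} \right)}}{1976} - \frac{149 \sqrt{3} \operatorname{atan}{\left(\frac{5 \sqrt{3}}{6} \right)}}{2964} - \frac{7 \log{\left(\frac{13}{2} \right)}}{285} - \frac{\log{\left(\frac{3}{2} \right)}}{20} + \frac{8 \log{\left(2 \right)}}{39}.
Integral = F(9/2) - F(5/2) = - \frac{129 \log{\left(\frac{93}{4} \right)}}{1976} - \frac{8 \log{\left(2 \right)}}{39} - \frac{149 \sqrt{3} \operatorname{atan}{\left(\frac{3 \sqrt{3}}{2} \right)}}{2964} - \frac{\log{\left(\frac{7}{2} \right)}}{20} - \frac{7 \log{\left(\frac{17}{2} \right)}}{285} + \frac{\log{\left(\frac{3}{2} \right)}}{20} + \frac{7 \log{\left(\frac{13}{2} \right)}}{285} + \frac{149 \sqrt{3} \operatorname{atan}{\left(\frac{5 \sqrt{3}}{6} \right)}}{2964} + \frac{129 \log{\left(\frac{37}{4} \right)}}{1976} + \frac{8 \log{\left(4 \right)}}{39}.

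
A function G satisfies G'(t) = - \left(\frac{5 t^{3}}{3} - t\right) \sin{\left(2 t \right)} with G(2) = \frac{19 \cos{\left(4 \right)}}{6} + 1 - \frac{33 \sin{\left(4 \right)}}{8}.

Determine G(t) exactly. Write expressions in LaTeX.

Any candidate G(t) must reproduce the stated G'(t) exactly.
A general antiderivative is \frac{5 t^{3} \cos{\left(2 t \right)}}{6} - \frac{5 t^{2} \sin{\left(2 t \right)}}{4} - \frac{7 t \cos{\left(2 t \right)}}{4} + \frac{7 \sin{\left(2 t \right)}}{8} + C.
The condition gives C = \frac{19 \cos{\left(4 \right)}}{6} + 1 - \frac{33 \sin{\left(4 \right)}}{8} - (\frac{19 \cos{\left(4 \right)}}{6} - \frac{33 \sin{\left(4 \right)}}{8}) = 1.
So G(t) = \frac{5 t^{3} \cos{\left(2 t \right)}}{6} - \frac{5 t^{2} \sin{\left(2 t \right)}}{4} - \frac{7 t \cos{\left(2 t \right)}}{4} + \frac{7 \sin{\left(2 t \right)}}{8} + 1.
Check: d/dt[\frac{5 t^{3} \cos{\left(2 t \right)}}{6} - \frac{5 t^{2} \sin{\left(2 t \right)}}{4} - \frac{7 t \cos{\left(2 t \right)}}{4} + \frac{7 \sin{\left(2 t \right)}}{8} + 1] = - \frac{5 t^{3} \sin{\left(2 t \right)}}{3} + t \sin{\left(2 t \right)}, which equals G'(t).

G(t) = \frac{5 t^{3} \cos{\left(2 t \right)}}{6} - \frac{5 t^{2} \sin{\left(2 t \right)}}{4} - \frac{7 t \cos{\left(2 t \right)}}{4} + \frac{7 \sin{\left(2 t \right)}}{8} + 1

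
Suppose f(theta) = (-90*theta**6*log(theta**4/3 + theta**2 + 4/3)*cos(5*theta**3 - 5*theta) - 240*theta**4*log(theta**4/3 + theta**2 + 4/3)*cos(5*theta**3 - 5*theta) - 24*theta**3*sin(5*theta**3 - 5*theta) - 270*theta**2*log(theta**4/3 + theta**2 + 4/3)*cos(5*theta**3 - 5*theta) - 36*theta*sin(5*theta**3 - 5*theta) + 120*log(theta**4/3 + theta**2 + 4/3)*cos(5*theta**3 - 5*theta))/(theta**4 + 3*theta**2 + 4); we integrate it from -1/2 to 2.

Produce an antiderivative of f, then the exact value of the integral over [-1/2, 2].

Recognize the product-rule pattern: f = u'v + uv' with u = -6*log(theta**4/3 + theta**2 + 4/3), v = sin(5*theta**3 - 5*theta), so integration by parts undoes it.
F(theta) = -6*log(theta**4/3 + theta**2 + 4/3)*sin(5*theta**3 - 5*theta) is an antiderivative of f.
Check: d/dtheta[-6*log(theta**4/3 + theta**2 + 4/3)*sin(5*theta**3 - 5*theta)] = (-90*theta**6*log(theta**4/3 + theta**2 + 4/3)*cos(5*theta**3 - 5*theta) - 240*theta**4*log(theta**4/3 + theta**2 + 4/3)*cos(5*theta**3 - 5*theta) - 24*theta**3*sin(5*theta**3 - 5*theta) - 270*theta**2*log(theta**4/3 + theta**2 + 4/3)*cos(5*theta**3 - 5*theta) - 36*theta*sin(5*theta**3 - 5*theta) + 120*log(theta**4/3 + theta**2 + 4/3)*cos(5*theta**3 - 5*theta))/(theta**4 + 3*theta**2 + 4) = f(theta).
F(2) = -6*log(32/3)*sin(30); F(-1/2) = -6*log(77/48)*sin(15/8).
Integral = F(2) - F(-1/2) = 6*log(77/48)*sin(15/8) - 6*log(32/3)*sin(30).

Antiderivative: F(theta) = -6*log(theta**4/3 + theta**2 + 4/3)*sin(5*theta**3 - 5*theta); value = 6*log(77/48)*sin(15/8) - 6*log(32/3)*sin(30)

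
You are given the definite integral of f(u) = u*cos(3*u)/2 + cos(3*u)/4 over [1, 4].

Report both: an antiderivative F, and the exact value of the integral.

Integrate term by term and add the pieces.
F(u) = u*sin(3*u)/6 + sin(3*u)/12 + cos(3*u)/18 is an antiderivative of f.
Check: d/du[u*sin(3*u)/6 + sin(3*u)/12 + cos(3*u)/18] = u*cos(3*u)/2 + cos(3*u)/4 = f(u).
F(4) = 3*sin(12)/4 + cos(12)/18; F(1) = cos(3)/18 + sin(3)/4.
Integral = F(4) - F(1) = 3*sin(12)/4 - sin(3)/4 + cos(12)/18 - cos(3)/18.

Antiderivative: F(u) = u*sin(3*u)/6 + sin(3*u)/12 + cos(3*u)/18; value = 3*sin(12)/4 - sin(3)/4 + cos(12)/18 - cos(3)/18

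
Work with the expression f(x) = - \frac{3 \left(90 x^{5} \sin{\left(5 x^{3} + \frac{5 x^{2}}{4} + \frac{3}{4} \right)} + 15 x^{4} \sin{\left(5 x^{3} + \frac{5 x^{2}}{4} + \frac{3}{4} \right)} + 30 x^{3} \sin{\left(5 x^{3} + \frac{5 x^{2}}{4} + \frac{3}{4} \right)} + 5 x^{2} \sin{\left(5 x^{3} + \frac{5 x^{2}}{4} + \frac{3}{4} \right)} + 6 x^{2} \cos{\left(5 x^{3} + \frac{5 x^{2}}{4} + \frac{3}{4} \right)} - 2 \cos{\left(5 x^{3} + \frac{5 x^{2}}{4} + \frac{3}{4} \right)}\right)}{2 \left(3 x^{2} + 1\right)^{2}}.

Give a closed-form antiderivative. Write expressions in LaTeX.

A candidate is checked by its d/dx: the result must match f(x).
Check: d/dx[\frac{2 x \cos{\left(5 x^{3} + \frac{5 x^{2}}{4} + \frac{3}{4} \right)}}{2 x^{2} + \frac{2}{3}}] = \frac{- 270 x^{5} \sin{\left(5 x^{3} + \frac{5 x^{2}}{4} + \frac{3}{4} \right)} - 45 x^{4} \sin{\left(5 x^{3} + \frac{5 x^{2}}{4} + \frac{3}{4} \right)} - 90 x^{3} \sin{\left(5 x^{3} + \frac{5 x^{2}}{4} + \frac{3}{4} \right)} - 15 x^{2} \sin{\left(5 x^{3} + \frac{5 x^{2}}{4} + \frac{3}{4} \right)} - 18 x^{2} \cos{\left(5 x^{3} + \frac{5 x^{2}}{4} + \frac{3}{4} \right)} + 6 \cos{\left(5 x^{3} + \frac{5 x^{2}}{4} + \frac{3}{4} \right)}}{18 x^{4} + 12 x^{2} + 2}, which equals f(x).

An antiderivative is F(x) = \frac{2 x \cos{\left(5 x^{3} + \frac{5 x^{2}}{4} + \frac{3}{4} \right)}}{2 x^{2} + \frac{2}{3}}.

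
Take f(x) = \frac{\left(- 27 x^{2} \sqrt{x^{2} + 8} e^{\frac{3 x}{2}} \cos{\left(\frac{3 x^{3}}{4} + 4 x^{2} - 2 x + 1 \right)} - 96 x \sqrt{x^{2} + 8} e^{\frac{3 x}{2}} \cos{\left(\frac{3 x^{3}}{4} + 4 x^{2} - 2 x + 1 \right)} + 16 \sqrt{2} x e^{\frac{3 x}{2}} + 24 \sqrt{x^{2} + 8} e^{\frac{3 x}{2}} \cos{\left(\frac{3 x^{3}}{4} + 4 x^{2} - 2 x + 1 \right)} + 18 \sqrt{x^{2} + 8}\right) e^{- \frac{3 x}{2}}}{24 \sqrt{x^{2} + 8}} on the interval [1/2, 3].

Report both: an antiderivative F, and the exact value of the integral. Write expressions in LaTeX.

Antiderivative: F(x) = \frac{\left(4 \sqrt{2} \sqrt{x^{2} + 8} e^{\frac{3 x}{2}} - 3 e^{\frac{3 x}{2}} \sin{\left(\frac{3 x^{3}}{4} + 4 x^{2} - 2 x + 1 \right)} - 3\right) e^{- \frac{3 x}{2}}}{6}; value = - \frac{\sqrt{66}}{3} - \frac{\sin{\left(\frac{205}{4} \right)}}{2} - \frac{1}{2 e^{\frac{9}{2}}} + \frac{1}{2 e^{\frac{3}{4}}} + \frac{\sin{\left(\frac{35}{32} \right)}}{2} + \frac{2 \sqrt{34}}{3}

For F(x) to be correct the identity F'(x) - f(x) = 0 must hold.
F(x) = \frac{\left(4 \sqrt{2} \sqrt{x^{2} + 8} e^{\frac{3 x}{2}} - 3 e^{\frac{3 x}{2}} \sin{\left(\frac{3 x^{3}}{4} + 4 x^{2} - 2 x + 1 \right)} - 3\right) e^{- \frac{3 x}{2}}}{6} is an antiderivative of f.
Check: d/dx[\frac{\left(4 \sqrt{2} \sqrt{x^{2} + 8} e^{\frac{3 x}{2}} - 3 e^{\frac{3 x}{2}} \sin{\left(\frac{3 x^{3}}{4} + 4 x^{2} - 2 x + 1 \right)} - 3\right) e^{- \frac{3 x}{2}}}{6}] = \frac{\left(- 27 x^{2} \sqrt{x^{2} + 8} e^{\frac{3 x}{2}} \cos{\left(\frac{3 x^{3}}{4} + 4 x^{2} - 2 x + 1 \right)} - 96 x \sqrt{x^{2} + 8} e^{\frac{3 x}{2}} \cos{\left(\frac{3 x^{3}}{4} + 4 x^{2} - 2 x + 1 \right)} + 16 \sqrt{2} x e^{\frac{3 x}{2}} + 24 \sqrt{x^{2} + 8} e^{\frac{3 x}{2}} \cos{\left(\frac{3 x^{3}}{4} + 4 x^{2} - 2 x + 1 \right)} + 18 \sqrt{x^{2} + 8}\right) e^{- \frac{3 x}{2}}}{24 \sqrt{x^{2} + 8}} = f(x).
F(3) = - \frac{\sin{\left(\frac{205}{4} \right)}}{2} - \frac{1}{2 e^{\frac{9}{2}}} + \frac{2 \sqrt{34}}{3}; F(1/2) = - \frac{\sin{\left(\frac{35}{32} \right)}}{2} - \frac{1}{2 e^{\frac{3}{4}}} + \frac{\sqrt{66}}{3}.
Integral = F(3) - F(1/2) = - \frac{\sqrt{66}}{3} - \frac{\sin{\left(\frac{205}{4} \right)}}{2} - \frac{1}{2 e^{\frac{9}{2}}} + \frac{1}{2 e^{\frac{3}{4}}} + \frac{\sin{\left(\frac{35}{32} \right)}}{2} + \frac{2 \sqrt{34}}{3}.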